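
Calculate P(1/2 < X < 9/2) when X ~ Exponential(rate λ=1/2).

P(1/2 < X < 9/2) = ∫_{1/2}^{9/2} f(x) dx
where f(x) = \frac{e^{- \frac{x}{2}}}{2}
= - \frac{1 - e^{2}}{e^{\frac{9}{4}}}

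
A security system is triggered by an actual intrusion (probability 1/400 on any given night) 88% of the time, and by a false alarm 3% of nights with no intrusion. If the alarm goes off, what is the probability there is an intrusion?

Let D = the rare event, + = positive/flagged.
P(D) = 1/400
P(+|D) = 88/100 = 22/25
P(+|D') = 3/100
P(+) = P(+|D)P(D) + P(+|D')P(D')
     = \frac{22}{25} × \frac{1}{400} + \frac{3}{100} × \frac{399}{400}
     = \frac{257}{8000}
P(D|+) = P(+|D)P(D)/P(+) = \frac{88}{1285}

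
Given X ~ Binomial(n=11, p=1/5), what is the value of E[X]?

For X ~ Binomial(n=11, p=1/5), the expected value is:
E[X] = \frac{11}{5}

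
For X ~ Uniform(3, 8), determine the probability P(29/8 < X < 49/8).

P(29/8 < X < 49/8) = ∫_{29/8}^{49/8} f(x) dx
where f(x) = \frac{1}{5}
= \frac{1}{2}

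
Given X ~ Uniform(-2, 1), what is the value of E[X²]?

Using the identity E[X²] = Var(X) + (E[X])²:
E[X] = - \frac{1}{2}
Var(X) = \frac{3}{4}
E[X²] = \frac{3}{4} + (- \frac{1}{2})²
= 1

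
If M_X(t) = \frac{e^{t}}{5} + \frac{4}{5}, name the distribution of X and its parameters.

The MGF M(t) = \frac{e^{t}}{5} + \frac{4}{5} is the standard form for the Bernoulli distribution.
Comparing with the known MGF formula identifies: Bernoulli(p=1/5)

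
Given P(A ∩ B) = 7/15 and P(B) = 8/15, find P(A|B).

P(A|B) = P(A ∩ B) / P(B)
= (7/15) / (8/15)
= 7/8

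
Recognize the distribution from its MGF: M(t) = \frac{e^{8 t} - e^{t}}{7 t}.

The MGF M(t) = \frac{e^{8 t} - e^{t}}{7 t} is the standard form for the Uniform distribution.
Comparing with the known MGF formula identifies: Uniform(1, 8)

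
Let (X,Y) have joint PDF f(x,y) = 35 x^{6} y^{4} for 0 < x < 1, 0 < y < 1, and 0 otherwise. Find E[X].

E[X] = ∫_0^1 ∫_0^1 x × f(x,y) dy dx
= ∫_0^1 ∫_0^1 x × (35 x^{6} y^{4}) dy dx
= \frac{7}{8}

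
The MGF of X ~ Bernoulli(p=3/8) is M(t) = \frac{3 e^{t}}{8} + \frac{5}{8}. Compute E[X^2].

To find E[X^2], compute M^(2)(0):
M^(1)(t) = \frac{3 e^{t}}{8}
M^(2)(t) = \frac{3 e^{t}}{8}
M^(2)(0) = \frac{3}{8}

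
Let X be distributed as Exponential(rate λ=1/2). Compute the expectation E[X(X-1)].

E[X(X-1)] = E[X² - X] = E[X²] - E[X]
E[X] = 2
E[X²] = Var(X) + (E[X])² = 4 + (2)² = 8
E[X(X-1)] = 8 - 2 = 6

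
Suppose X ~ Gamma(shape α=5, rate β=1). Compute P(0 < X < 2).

P(0 < X < 2) = ∫_{0}^{2} f(x) dx
where f(x) = \frac{x^{4} e^{- x}}{24}
= 1 - \frac{7}{e^{2}}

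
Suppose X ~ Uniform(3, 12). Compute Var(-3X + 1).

For X ~ Uniform(3, 12):
Var(X) = \frac{27}{4}
Var(-3X + 1) = (-3)² × Var(X) = 9 × \frac{27}{4} = \frac{243}{4}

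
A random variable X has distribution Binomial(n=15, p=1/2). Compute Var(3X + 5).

For X ~ Binomial(n=15, p=1/2):
Var(X) = \frac{15}{4}
Var(3X + 5) = (3)² × Var(X) = 9 × \frac{15}{4} = \frac{135}{4}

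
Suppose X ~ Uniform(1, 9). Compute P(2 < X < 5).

P(2 < X < 5) = ∫_{2}^{5} f(x) dx
where f(x) = \frac{1}{8}
= \frac{3}{8}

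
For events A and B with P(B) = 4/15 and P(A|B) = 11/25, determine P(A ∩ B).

By definition, P(A|B) = P(A ∩ B) / P(B)
So P(A ∩ B) = P(A|B) × P(B)
= 11/25 × 4/15
= 44/375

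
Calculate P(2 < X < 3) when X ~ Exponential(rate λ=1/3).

P(2 < X < 3) = ∫_{2}^{3} f(x) dx
where f(x) = \frac{e^{- \frac{x}{3}}}{3}
= - \frac{1}{e} + e^{- \frac{2}{3}}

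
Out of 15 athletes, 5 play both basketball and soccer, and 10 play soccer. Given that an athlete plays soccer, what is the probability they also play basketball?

P(A ∩ B) = 5/15 = 1/3
P(B) = 10/15 = 2/3
P(A|B) = P(A ∩ B) / P(B) = (1/3) / (2/3) = 1/2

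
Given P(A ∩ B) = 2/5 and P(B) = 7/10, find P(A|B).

P(A|B) = P(A ∩ B) / P(B)
= (2/5) / (7/10)
= 4/7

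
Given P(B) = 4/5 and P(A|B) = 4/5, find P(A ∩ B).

By definition, P(A|B) = P(A ∩ B) / P(B)
So P(A ∩ B) = P(A|B) × P(B)
= 4/5 × 4/5
= 16/25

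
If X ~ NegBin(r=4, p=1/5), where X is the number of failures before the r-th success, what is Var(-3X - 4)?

For X ~ NegBin(r=4, p=1/5), where X is the number of failures before the r-th success:
Var(X) = 80
Var(-3X - 4) = (-3)² × Var(X) = 9 × 80 = 720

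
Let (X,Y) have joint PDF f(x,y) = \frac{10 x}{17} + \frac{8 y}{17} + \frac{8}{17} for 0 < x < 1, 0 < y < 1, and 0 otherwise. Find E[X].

E[X] = ∫_0^1 ∫_0^1 x × f(x,y) dy dx
= ∫_0^1 ∫_0^1 x × (\frac{10 x}{17} + \frac{8 y}{17} + \frac{8}{17}) dy dx
= \frac{28}{51}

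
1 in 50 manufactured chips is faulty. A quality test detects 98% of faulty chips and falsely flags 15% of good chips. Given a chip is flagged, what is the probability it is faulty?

Let D = the rare event, + = positive/flagged.
P(D) = 1/50
P(+|D) = 98/100 = 49/50
P(+|D') = 15/100 = 3/20
P(+) = P(+|D)P(D) + P(+|D')P(D')
     = \frac{49}{50} × \frac{1}{50} + \frac{3}{20} × \frac{49}{50}
     = \frac{833}{5000}
P(D|+) = P(+|D)P(D)/P(+) = \frac{2}{17}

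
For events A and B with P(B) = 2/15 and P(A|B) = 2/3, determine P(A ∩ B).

By definition, P(A|B) = P(A ∩ B) / P(B)
So P(A ∩ B) = P(A|B) × P(B)
= 2/3 × 2/15
= 4/45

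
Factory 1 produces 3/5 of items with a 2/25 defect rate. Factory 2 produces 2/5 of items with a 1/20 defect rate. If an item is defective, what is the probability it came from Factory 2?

Using Bayes' theorem:
P(F1) = 3/5, P(D|F1) = 2/25
P(F2) = 2/5, P(D|F2) = 1/20
P(D) = P(D|F1)P(F1) + P(D|F2)P(F2)
     = \frac{17}{250}
P(F2|D) = P(D|F2)P(F2) / P(D)
= \frac{5}{17}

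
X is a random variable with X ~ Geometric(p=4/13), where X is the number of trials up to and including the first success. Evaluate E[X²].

Using the identity E[X²] = Var(X) + (E[X])²:
E[X] = \frac{13}{4}
Var(X) = \frac{117}{16}
E[X²] = \frac{117}{16} + (\frac{13}{4})²
= \frac{143}{8}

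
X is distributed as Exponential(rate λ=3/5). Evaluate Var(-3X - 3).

For X ~ Exponential(rate λ=3/5):
Var(X) = \frac{25}{9}
Var(-3X - 3) = (-3)² × Var(X) = 9 × \frac{25}{9} = 25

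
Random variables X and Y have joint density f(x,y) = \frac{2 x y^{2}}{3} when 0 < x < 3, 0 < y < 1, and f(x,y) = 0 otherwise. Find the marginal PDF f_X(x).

f_X(x) = ∫_0^1 f(x,y) dy
= ∫_0^1 \frac{2 x y^{2}}{3} dy
= \frac{2 x}{9} for 0 < x < 3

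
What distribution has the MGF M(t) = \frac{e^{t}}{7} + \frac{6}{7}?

The MGF M(t) = \frac{e^{t}}{7} + \frac{6}{7} is the standard form for the Bernoulli distribution.
Comparing with the known MGF formula identifies: Bernoulli(p=1/7)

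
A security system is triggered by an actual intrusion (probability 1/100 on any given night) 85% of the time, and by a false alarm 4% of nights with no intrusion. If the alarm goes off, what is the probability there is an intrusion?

Let D = the rare event, + = positive/flagged.
P(D) = 1/100
P(+|D) = 85/100 = 17/20
P(+|D') = 4/100 = 1/25
P(+) = P(+|D)P(D) + P(+|D')P(D')
     = \frac{17}{20} × \frac{1}{100} + \frac{1}{25} × \frac{99}{100}
     = \frac{481}{10000}
P(D|+) = P(+|D)P(D)/P(+) = \frac{85}{481}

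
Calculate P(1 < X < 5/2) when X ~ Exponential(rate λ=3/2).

P(1 < X < 5/2) = ∫_{1}^{5/2} f(x) dx
where f(x) = \frac{3 e^{- \frac{3 x}{2}}}{2}
= - \frac{1}{e^{\frac{15}{4}}} + e^{- \frac{3}{2}}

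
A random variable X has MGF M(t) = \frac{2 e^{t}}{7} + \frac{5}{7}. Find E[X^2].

To find E[X^2], compute M^(2)(0):
M^(1)(t) = \frac{2 e^{t}}{7}
M^(2)(t) = \frac{2 e^{t}}{7}
M^(2)(0) = \frac{2}{7}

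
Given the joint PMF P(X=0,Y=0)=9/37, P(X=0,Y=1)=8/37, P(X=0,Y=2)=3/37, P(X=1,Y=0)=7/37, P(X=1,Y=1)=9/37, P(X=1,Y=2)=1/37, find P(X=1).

P(X=1) = P(X=1,Y=0) + P(X=1,Y=1) + P(X=1,Y=2)
= 7/37 + 9/37 + 1/37
= 17/37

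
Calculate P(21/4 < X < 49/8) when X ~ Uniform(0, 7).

P(21/4 < X < 49/8) = ∫_{21/4}^{49/8} f(x) dx
where f(x) = \frac{1}{7}
= \frac{1}{8}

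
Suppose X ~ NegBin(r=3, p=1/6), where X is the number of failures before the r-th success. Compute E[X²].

Using the identity E[X²] = Var(X) + (E[X])²:
E[X] = 15
Var(X) = 90
E[X²] = 90 + (15)²
= 315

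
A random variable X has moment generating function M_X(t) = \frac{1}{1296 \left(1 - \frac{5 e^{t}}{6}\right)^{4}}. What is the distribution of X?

The MGF M(t) = \frac{1}{1296 \left(1 - \frac{5 e^{t}}{6}\right)^{4}} is the standard form for the NegativeBinomial distribution.
Comparing with the known MGF formula identifies: NegBin(r=4, p=1/6), X = failures before r-th success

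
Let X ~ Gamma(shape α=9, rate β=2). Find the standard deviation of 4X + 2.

For X ~ Gamma(shape α=9, rate β=2):
Var(X) = \frac{9}{4}
SD(X) = √(Var(X)) = √(\frac{9}{4}) = \frac{3}{2}
SD(4X + 2) = |4| × SD(X) = 4 × \frac{3}{2} = 6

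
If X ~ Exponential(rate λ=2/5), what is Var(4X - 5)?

For X ~ Exponential(rate λ=2/5):
Var(X) = \frac{25}{4}
Var(4X - 5) = (4)² × Var(X) = 16 × \frac{25}{4} = 100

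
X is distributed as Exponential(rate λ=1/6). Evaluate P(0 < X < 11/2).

P(0 < X < 11/2) = ∫_{0}^{11/2} f(x) dx
where f(x) = \frac{e^{- \frac{x}{6}}}{6}
= 1 - e^{- \frac{11}{12}}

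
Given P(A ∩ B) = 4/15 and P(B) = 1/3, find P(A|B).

P(A|B) = P(A ∩ B) / P(B)
= (4/15) / (1/3)
= 4/5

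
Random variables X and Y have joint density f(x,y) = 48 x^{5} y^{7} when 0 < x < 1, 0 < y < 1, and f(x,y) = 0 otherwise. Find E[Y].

E[Y] = ∫_0^1 ∫_0^1 y × f(x,y) dx dy
= \frac{8}{9}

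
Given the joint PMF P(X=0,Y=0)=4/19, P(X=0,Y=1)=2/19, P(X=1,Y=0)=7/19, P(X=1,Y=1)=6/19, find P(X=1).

P(X=1) = P(X=1,Y=0) + P(X=1,Y=1)
= 7/19 + 6/19
= 13/19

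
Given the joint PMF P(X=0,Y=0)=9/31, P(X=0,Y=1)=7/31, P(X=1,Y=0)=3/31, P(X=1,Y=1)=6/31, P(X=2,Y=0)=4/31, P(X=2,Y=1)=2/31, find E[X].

First find marginal of X:
P(X=0) = 16/31
P(X=1) = 9/31
P(X=2) = 6/31
E[X] = 0 × 16/31 + 1 × 9/31 + 2 × 6/31 = 21/31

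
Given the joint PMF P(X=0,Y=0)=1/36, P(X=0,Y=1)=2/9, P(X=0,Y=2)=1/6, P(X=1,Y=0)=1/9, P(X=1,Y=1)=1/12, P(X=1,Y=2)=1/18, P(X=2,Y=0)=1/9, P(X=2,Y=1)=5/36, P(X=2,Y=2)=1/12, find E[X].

First find marginal of X:
P(X=0) = 5/12
P(X=1) = 1/4
P(X=2) = 1/3
E[X] = 0 × 5/12 + 1 × 1/4 + 2 × 1/3 = 11/12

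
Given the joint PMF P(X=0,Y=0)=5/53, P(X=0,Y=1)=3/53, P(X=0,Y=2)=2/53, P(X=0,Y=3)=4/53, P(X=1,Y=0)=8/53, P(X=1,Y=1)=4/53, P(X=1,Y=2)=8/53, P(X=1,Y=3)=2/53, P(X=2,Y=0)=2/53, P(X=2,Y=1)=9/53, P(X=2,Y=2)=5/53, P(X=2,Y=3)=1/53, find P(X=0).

P(X=0) = P(X=0,Y=0) + P(X=0,Y=1) + P(X=0,Y=2) + P(X=0,Y=3)
= 5/53 + 3/53 + 2/53 + 4/53
= 14/53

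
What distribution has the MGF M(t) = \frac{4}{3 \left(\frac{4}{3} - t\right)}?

The MGF M(t) = \frac{4}{3 \left(\frac{4}{3} - t\right)} is the standard form for the Exponential distribution.
Comparing with the known MGF formula identifies: Exponential(rate λ=4/3)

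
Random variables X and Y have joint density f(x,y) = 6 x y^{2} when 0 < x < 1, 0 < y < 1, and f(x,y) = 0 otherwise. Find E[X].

E[X] = ∫_0^1 ∫_0^1 x × f(x,y) dy dx
= ∫_0^1 ∫_0^1 x × (6 x y^{2}) dy dx
= \frac{2}{3}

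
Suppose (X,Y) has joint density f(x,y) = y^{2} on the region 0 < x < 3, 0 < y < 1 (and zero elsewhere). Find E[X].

f_X(x) = ∫_0^1 y^{2} dy = \frac{1}{3}
E[X] = ∫_0^3 x × (\frac{1}{3}) dx = \frac{3}{2}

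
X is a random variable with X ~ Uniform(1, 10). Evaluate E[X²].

Using the identity E[X²] = Var(X) + (E[X])²:
E[X] = \frac{11}{2}
Var(X) = \frac{27}{4}
E[X²] = \frac{27}{4} + (\frac{11}{2})²
= 37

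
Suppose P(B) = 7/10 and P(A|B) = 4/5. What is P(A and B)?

By definition, P(A|B) = P(A ∩ B) / P(B)
So P(A ∩ B) = P(A|B) × P(B)
= 4/5 × 7/10
= 14/25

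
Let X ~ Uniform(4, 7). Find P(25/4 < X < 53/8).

P(25/4 < X < 53/8) = ∫_{25/4}^{53/8} f(x) dx
where f(x) = \frac{1}{3}
= \frac{1}{8}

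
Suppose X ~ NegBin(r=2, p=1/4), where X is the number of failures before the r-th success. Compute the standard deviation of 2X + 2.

For X ~ NegBin(r=2, p=1/4), where X is the number of failures before the r-th success:
Var(X) = 24
SD(X) = √(Var(X)) = √(24) = 2 \sqrt{6}
SD(2X + 2) = |2| × SD(X) = 2 × 2 \sqrt{6} = 4 \sqrt{6}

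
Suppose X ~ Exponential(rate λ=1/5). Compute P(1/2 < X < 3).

P(1/2 < X < 3) = ∫_{1/2}^{3} f(x) dx
where f(x) = \frac{e^{- \frac{x}{5}}}{5}
= - \frac{1}{e^{\frac{3}{5}}} + e^{- \frac{1}{10}}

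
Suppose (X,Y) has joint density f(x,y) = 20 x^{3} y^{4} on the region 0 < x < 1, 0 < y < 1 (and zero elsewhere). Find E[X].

E[X] = ∫_0^1 ∫_0^1 x × f(x,y) dy dx
= ∫_0^1 ∫_0^1 x × (20 x^{3} y^{4}) dy dx
= \frac{4}{5}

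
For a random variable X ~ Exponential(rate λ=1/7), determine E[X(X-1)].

E[X(X-1)] = E[X² - X] = E[X²] - E[X]
E[X] = 7
E[X²] = Var(X) + (E[X])² = 49 + (7)² = 98
E[X(X-1)] = 98 - 7 = 91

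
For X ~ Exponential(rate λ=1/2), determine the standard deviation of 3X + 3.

For X ~ Exponential(rate λ=1/2):
Var(X) = 4
SD(X) = √(Var(X)) = √(4) = 2
SD(3X + 3) = |3| × SD(X) = 3 × 2 = 6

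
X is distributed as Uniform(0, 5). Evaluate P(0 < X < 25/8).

P(0 < X < 25/8) = ∫_{0}^{25/8} f(x) dx
where f(x) = \frac{1}{5}
= \frac{5}{8}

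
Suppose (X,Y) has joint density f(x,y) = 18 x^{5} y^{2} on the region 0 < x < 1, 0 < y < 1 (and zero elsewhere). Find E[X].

E[X] = ∫_0^1 ∫_0^1 x × f(x,y) dy dx
= ∫_0^1 ∫_0^1 x × (18 x^{5} y^{2}) dy dx
= \frac{6}{7}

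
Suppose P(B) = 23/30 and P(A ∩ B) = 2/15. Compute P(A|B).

P(A|B) = P(A ∩ B) / P(B)
= (2/15) / (23/30)
= 4/23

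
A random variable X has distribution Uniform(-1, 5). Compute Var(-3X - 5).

For X ~ Uniform(-1, 5):
Var(X) = 3
Var(-3X - 5) = (-3)² × Var(X) = 9 × 3 = 27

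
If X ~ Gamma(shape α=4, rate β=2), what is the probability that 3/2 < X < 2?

P(3/2 < X < 2) = ∫_{3/2}^{2} f(x) dx
where f(x) = \frac{8 x^{3} e^{- 2 x}}{3}
= \frac{-71 + 39 e}{3 e^{4}}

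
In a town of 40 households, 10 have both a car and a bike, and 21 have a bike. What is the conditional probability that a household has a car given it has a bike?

P(A ∩ B) = 10/40 = 1/4
P(B) = 21/40
P(A|B) = P(A ∩ B) / P(B) = (1/4) / (21/40) = 10/21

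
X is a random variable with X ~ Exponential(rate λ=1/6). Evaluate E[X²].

Using the identity E[X²] = Var(X) + (E[X])²:
E[X] = 6
Var(X) = 36
E[X²] = 36 + (6)²
= 72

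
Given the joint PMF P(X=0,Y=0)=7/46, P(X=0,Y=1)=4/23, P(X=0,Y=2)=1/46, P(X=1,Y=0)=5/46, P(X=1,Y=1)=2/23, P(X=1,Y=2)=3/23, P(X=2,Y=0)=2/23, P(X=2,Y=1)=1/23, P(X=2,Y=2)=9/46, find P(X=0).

P(X=0) = P(X=0,Y=0) + P(X=0,Y=1) + P(X=0,Y=2)
= 7/46 + 4/23 + 1/46
= 8/23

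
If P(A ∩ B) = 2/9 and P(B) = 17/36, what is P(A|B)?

P(A|B) = P(A ∩ B) / P(B)
= (2/9) / (17/36)
= 8/17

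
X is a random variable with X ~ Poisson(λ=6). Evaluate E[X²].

Using the identity E[X²] = Var(X) + (E[X])²:
E[X] = 6
Var(X) = 6
E[X²] = 6 + (6)²
= 42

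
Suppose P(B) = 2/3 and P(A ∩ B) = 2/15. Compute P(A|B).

P(A|B) = P(A ∩ B) / P(B)
= (2/15) / (2/3)
= 1/5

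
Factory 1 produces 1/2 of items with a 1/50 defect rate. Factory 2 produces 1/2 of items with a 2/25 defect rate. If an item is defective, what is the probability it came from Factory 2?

Using Bayes' theorem:
P(F1) = 1/2, P(D|F1) = 1/50
P(F2) = 1/2, P(D|F2) = 2/25
P(D) = P(D|F1)P(F1) + P(D|F2)P(F2)
     = \frac{1}{20}
P(F2|D) = P(D|F2)P(F2) / P(D)
= \frac{4}{5}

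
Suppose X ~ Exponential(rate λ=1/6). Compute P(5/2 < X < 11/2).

P(5/2 < X < 11/2) = ∫_{5/2}^{11/2} f(x) dx
where f(x) = \frac{e^{- \frac{x}{6}}}{6}
= - \frac{1 - e^{\frac{1}{2}}}{e^{\frac{11}{12}}}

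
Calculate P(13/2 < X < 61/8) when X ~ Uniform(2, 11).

P(13/2 < X < 61/8) = ∫_{13/2}^{61/8} f(x) dx
where f(x) = \frac{1}{9}
= \frac{1}{8}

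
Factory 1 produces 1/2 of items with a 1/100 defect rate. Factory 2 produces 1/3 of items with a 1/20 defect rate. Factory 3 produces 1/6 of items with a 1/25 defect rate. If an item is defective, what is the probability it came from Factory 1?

Using Bayes' theorem:
P(F1) = 1/2, P(D|F1) = 1/100
P(F2) = 1/3, P(D|F2) = 1/20
P(F3) = 1/6, P(D|F3) = 1/25
P(D) = P(D|F1)P(F1) + P(D|F2)P(F2) + P(D|F3)P(F3)
     = \frac{17}{600}
P(F1|D) = P(D|F1)P(F1) / P(D)
= \frac{3}{17}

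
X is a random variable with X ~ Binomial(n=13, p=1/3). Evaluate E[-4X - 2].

For X ~ Binomial(n=13, p=1/3):
E[X] = \frac{13}{3}
E[-4X - 2] = -4 × E[X] - 2 = - \frac{58}{3}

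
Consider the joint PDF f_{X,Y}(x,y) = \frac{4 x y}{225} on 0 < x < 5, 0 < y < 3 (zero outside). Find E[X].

f_X(x) = ∫_0^3 \frac{4 x y}{225} dy = \frac{2 x}{25}
E[X] = ∫_0^5 x × (\frac{2 x}{25}) dx = \frac{10}{3}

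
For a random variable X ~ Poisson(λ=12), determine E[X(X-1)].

E[X(X-1)] = E[X² - X] = E[X²] - E[X]
E[X] = 12
E[X²] = Var(X) + (E[X])² = 12 + (12)² = 156
E[X(X-1)] = 156 - 12 = 144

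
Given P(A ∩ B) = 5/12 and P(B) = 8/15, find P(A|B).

P(A|B) = P(A ∩ B) / P(B)
= (5/12) / (8/15)
= 25/32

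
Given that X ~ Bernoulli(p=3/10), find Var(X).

For X ~ Bernoulli(p=3/10):
Var(X) = \frac{21}{100}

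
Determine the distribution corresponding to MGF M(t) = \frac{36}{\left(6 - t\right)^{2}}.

The MGF M(t) = \frac{36}{\left(6 - t\right)^{2}} is the standard form for the Gamma distribution.
Comparing with the known MGF formula identifies: Gamma(shape α=2, rate β=6)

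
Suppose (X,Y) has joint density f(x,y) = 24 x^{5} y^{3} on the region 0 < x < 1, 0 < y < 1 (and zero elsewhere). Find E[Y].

E[Y] = ∫_0^1 ∫_0^1 y × f(x,y) dx dy
= \frac{4}{5}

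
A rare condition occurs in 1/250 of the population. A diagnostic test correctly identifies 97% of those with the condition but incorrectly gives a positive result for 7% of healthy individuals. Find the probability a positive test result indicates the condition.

Let D = the rare event, + = positive/flagged.
P(D) = 1/250
P(+|D) = 97/100
P(+|D') = 7/100
P(+) = P(+|D)P(D) + P(+|D')P(D')
     = \frac{97}{100} × \frac{1}{250} + \frac{7}{100} × \frac{249}{250}
     = \frac{46}{625}
P(D|+) = P(+|D)P(D)/P(+) = \frac{97}{1840}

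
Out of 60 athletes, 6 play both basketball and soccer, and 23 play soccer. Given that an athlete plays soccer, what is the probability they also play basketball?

P(A ∩ B) = 6/60 = 1/10
P(B) = 23/60
P(A|B) = P(A ∩ B) / P(B) = (1/10) / (23/60) = 6/23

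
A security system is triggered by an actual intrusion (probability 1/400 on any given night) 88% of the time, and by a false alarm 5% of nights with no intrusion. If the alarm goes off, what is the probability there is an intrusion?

Let D = the rare event, + = positive/flagged.
P(D) = 1/400
P(+|D) = 88/100 = 22/25
P(+|D') = 5/100 = 1/20
P(+) = P(+|D)P(D) + P(+|D')P(D')
     = \frac{22}{25} × \frac{1}{400} + \frac{1}{20} × \frac{399}{400}
     = \frac{2083}{40000}
P(D|+) = P(+|D)P(D)/P(+) = \frac{88}{2083}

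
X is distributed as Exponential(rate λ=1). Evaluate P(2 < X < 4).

P(2 < X < 4) = ∫_{2}^{4} f(x) dx
where f(x) = e^{- x}
= - \frac{1 - e^{2}}{e^{4}}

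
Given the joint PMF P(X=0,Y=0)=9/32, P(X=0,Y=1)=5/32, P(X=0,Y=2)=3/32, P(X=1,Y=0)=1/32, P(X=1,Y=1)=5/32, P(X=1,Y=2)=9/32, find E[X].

First find marginal of X:
P(X=0) = 17/32
P(X=1) = 15/32
E[X] = 0 × 17/32 + 1 × 15/32 = 15/32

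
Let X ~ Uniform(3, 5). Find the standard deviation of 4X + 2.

For X ~ Uniform(3, 5):
Var(X) = \frac{1}{3}
SD(X) = √(Var(X)) = √(\frac{1}{3}) = \frac{\sqrt{3}}{3}
SD(4X + 2) = |4| × SD(X) = 4 × \frac{\sqrt{3}}{3} = \frac{4 \sqrt{3}}{3}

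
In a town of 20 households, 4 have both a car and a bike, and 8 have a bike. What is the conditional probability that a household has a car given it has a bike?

P(A ∩ B) = 4/20 = 1/5
P(B) = 8/20 = 2/5
P(A|B) = P(A ∩ B) / P(B) = (1/5) / (2/5) = 1/2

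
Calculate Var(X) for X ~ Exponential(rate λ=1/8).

For X ~ Exponential(rate λ=1/8):
Var(X) = 64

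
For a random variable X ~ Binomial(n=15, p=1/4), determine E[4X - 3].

For X ~ Binomial(n=15, p=1/4):
E[X] = \frac{15}{4}
E[4X - 3] = 4 × E[X] - 3 = 12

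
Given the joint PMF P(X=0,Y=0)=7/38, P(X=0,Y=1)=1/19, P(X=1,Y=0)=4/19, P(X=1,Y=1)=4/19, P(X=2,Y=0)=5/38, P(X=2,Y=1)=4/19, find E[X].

First find marginal of X:
P(X=0) = 9/38
P(X=1) = 8/19
P(X=2) = 13/38
E[X] = 0 × 9/38 + 1 × 8/19 + 2 × 13/38 = 21/19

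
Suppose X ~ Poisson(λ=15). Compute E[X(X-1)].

E[X(X-1)] = E[X² - X] = E[X²] - E[X]
E[X] = 15
E[X²] = Var(X) + (E[X])² = 15 + (15)² = 240
E[X(X-1)] = 240 - 15 = 225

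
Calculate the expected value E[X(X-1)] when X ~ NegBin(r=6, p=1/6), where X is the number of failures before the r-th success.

E[X(X-1)] = E[X² - X] = E[X²] - E[X]
E[X] = 30
E[X²] = Var(X) + (E[X])² = 180 + (30)² = 1080
E[X(X-1)] = 1080 - 30 = 1050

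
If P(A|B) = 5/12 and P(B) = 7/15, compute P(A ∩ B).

By definition, P(A|B) = P(A ∩ B) / P(B)
So P(A ∩ B) = P(A|B) × P(B)
= 5/12 × 7/15
= 7/36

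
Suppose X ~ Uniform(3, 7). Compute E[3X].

For X ~ Uniform(3, 7):
E[X] = 5
E[3X] = 3 × E[X] + 0 = 15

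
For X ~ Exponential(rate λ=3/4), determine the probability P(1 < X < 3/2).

P(1 < X < 3/2) = ∫_{1}^{3/2} f(x) dx
where f(x) = \frac{3 e^{- \frac{3 x}{4}}}{4}
= - \frac{1}{e^{\frac{9}{8}}} + e^{- \frac{3}{4}}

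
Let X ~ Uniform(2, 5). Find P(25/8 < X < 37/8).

P(25/8 < X < 37/8) = ∫_{25/8}^{37/8} f(x) dx
where f(x) = \frac{1}{3}
= \frac{1}{2}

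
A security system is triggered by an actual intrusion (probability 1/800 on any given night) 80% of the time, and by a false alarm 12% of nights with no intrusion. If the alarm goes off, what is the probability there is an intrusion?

Let D = the rare event, + = positive/flagged.
P(D) = 1/800
P(+|D) = 80/100 = 4/5
P(+|D') = 12/100 = 3/25
P(+) = P(+|D)P(D) + P(+|D')P(D')
     = \frac{4}{5} × \frac{1}{800} + \frac{3}{25} × \frac{799}{800}
     = \frac{2417}{20000}
P(D|+) = P(+|D)P(D)/P(+) = \frac{20}{2417}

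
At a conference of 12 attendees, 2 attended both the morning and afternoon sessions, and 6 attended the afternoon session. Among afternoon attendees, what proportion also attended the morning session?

P(A ∩ B) = 2/12 = 1/6
P(B) = 6/12 = 1/2
P(A|B) = P(A ∩ B) / P(B) = (1/6) / (1/2) = 1/3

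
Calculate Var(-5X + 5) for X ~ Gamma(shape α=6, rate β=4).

For X ~ Gamma(shape α=6, rate β=4):
Var(X) = \frac{3}{8}
Var(-5X + 5) = (-5)² × Var(X) = 25 × \frac{3}{8} = \frac{75}{8}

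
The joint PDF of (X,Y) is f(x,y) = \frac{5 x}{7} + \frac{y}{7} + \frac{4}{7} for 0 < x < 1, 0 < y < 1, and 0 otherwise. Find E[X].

E[X] = ∫_0^1 ∫_0^1 x × f(x,y) dy dx
= ∫_0^1 ∫_0^1 x × (\frac{5 x}{7} + \frac{y}{7} + \frac{4}{7}) dy dx
= \frac{47}{84}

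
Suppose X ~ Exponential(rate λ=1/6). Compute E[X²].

Using the identity E[X²] = Var(X) + (E[X])²:
E[X] = 6
Var(X) = 36
E[X²] = 36 + (6)²
= 72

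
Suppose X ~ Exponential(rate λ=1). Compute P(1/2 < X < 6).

P(1/2 < X < 6) = ∫_{1/2}^{6} f(x) dx
where f(x) = e^{- x}
= - \frac{1}{e^{6}} + e^{- \frac{1}{2}}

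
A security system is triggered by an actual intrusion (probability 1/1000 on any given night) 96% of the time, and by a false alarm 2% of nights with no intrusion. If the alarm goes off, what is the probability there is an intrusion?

Let D = the rare event, + = positive/flagged.
P(D) = 1/1000
P(+|D) = 96/100 = 24/25
P(+|D') = 2/100 = 1/50
P(+) = P(+|D)P(D) + P(+|D')P(D')
     = \frac{24}{25} × \frac{1}{1000} + \frac{1}{50} × \frac{999}{1000}
     = \frac{1047}{50000}
P(D|+) = P(+|D)P(D)/P(+) = \frac{16}{349}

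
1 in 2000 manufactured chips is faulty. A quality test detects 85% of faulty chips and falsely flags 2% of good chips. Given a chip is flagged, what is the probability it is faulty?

Let D = the rare event, + = positive/flagged.
P(D) = 1/2000
P(+|D) = 85/100 = 17/20
P(+|D') = 2/100 = 1/50
P(+) = P(+|D)P(D) + P(+|D')P(D')
     = \frac{17}{20} × \frac{1}{2000} + \frac{1}{50} × \frac{1999}{2000}
     = \frac{4083}{200000}
P(D|+) = P(+|D)P(D)/P(+) = \frac{85}{4083}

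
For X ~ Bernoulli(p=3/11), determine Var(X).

For X ~ Bernoulli(p=3/11):
Var(X) = \frac{24}{121}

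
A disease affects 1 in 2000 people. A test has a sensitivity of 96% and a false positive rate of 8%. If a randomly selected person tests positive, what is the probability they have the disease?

Let D = the rare event, + = positive/flagged.
P(D) = 1/2000
P(+|D) = 96/100 = 24/25
P(+|D') = 8/100 = 2/25
P(+) = P(+|D)P(D) + P(+|D')P(D')
     = \frac{24}{25} × \frac{1}{2000} + \frac{2}{25} × \frac{1999}{2000}
     = \frac{2011}{25000}
P(D|+) = P(+|D)P(D)/P(+) = \frac{12}{2011}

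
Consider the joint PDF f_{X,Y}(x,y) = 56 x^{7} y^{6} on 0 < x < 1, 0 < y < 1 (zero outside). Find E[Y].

E[Y] = ∫_0^1 ∫_0^1 y × f(x,y) dx dy
= \frac{7}{8}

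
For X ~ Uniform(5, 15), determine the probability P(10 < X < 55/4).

P(10 < X < 55/4) = ∫_{10}^{55/4} f(x) dx
where f(x) = \frac{1}{10}
= \frac{3}{8}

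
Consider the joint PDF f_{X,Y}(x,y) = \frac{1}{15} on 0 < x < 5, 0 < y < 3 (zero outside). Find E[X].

f_X(x) = ∫_0^3 \frac{1}{15} dy = \frac{1}{5}
E[X] = ∫_0^5 x × (\frac{1}{5}) dx = \frac{5}{2}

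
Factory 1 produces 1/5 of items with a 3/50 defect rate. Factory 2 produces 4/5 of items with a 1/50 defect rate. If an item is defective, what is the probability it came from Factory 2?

Using Bayes' theorem:
P(F1) = 1/5, P(D|F1) = 3/50
P(F2) = 4/5, P(D|F2) = 1/50
P(D) = P(D|F1)P(F1) + P(D|F2)P(F2)
     = \frac{7}{250}
P(F2|D) = P(D|F2)P(F2) / P(D)
= \frac{4}{7}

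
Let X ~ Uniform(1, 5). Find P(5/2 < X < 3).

P(5/2 < X < 3) = ∫_{5/2}^{3} f(x) dx
where f(x) = \frac{1}{4}
= \frac{1}{8}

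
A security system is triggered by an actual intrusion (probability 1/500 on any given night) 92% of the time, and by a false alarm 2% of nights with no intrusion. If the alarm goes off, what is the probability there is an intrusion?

Let D = the rare event, + = positive/flagged.
P(D) = 1/500
P(+|D) = 92/100 = 23/25
P(+|D') = 2/100 = 1/50
P(+) = P(+|D)P(D) + P(+|D')P(D')
     = \frac{23}{25} × \frac{1}{500} + \frac{1}{50} × \frac{499}{500}
     = \frac{109}{5000}
P(D|+) = P(+|D)P(D)/P(+) = \frac{46}{545}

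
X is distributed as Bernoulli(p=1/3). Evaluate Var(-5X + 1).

For X ~ Bernoulli(p=1/3):
Var(X) = \frac{2}{9}
Var(-5X + 1) = (-5)² × Var(X) = 25 × \frac{2}{9} = \frac{50}{9}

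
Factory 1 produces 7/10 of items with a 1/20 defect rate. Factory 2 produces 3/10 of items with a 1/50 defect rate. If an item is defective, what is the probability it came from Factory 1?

Using Bayes' theorem:
P(F1) = 7/10, P(D|F1) = 1/20
P(F2) = 3/10, P(D|F2) = 1/50
P(D) = P(D|F1)P(F1) + P(D|F2)P(F2)
     = \frac{41}{1000}
P(F1|D) = P(D|F1)P(F1) / P(D)
= \frac{35}{41}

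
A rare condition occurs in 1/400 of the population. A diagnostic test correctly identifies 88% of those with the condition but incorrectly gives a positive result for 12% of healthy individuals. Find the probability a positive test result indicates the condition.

Let D = the rare event, + = positive/flagged.
P(D) = 1/400
P(+|D) = 88/100 = 22/25
P(+|D') = 12/100 = 3/25
P(+) = P(+|D)P(D) + P(+|D')P(D')
     = \frac{22}{25} × \frac{1}{400} + \frac{3}{25} × \frac{399}{400}
     = \frac{1219}{10000}
P(D|+) = P(+|D)P(D)/P(+) = \frac{22}{1219}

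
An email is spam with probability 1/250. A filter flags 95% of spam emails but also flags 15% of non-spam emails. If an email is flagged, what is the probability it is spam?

Let D = the rare event, + = positive/flagged.
P(D) = 1/250
P(+|D) = 95/100 = 19/20
P(+|D') = 15/100 = 3/20
P(+) = P(+|D)P(D) + P(+|D')P(D')
     = \frac{19}{20} × \frac{1}{250} + \frac{3}{20} × \frac{249}{250}
     = \frac{383}{2500}
P(D|+) = P(+|D)P(D)/P(+) = \frac{19}{766}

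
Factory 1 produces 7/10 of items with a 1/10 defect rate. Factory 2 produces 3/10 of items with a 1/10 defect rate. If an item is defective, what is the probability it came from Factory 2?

Using Bayes' theorem:
P(F1) = 7/10, P(D|F1) = 1/10
P(F2) = 3/10, P(D|F2) = 1/10
P(D) = P(D|F1)P(F1) + P(D|F2)P(F2)
     = \frac{1}{10}
P(F2|D) = P(D|F2)P(F2) / P(D)
= \frac{3}{10}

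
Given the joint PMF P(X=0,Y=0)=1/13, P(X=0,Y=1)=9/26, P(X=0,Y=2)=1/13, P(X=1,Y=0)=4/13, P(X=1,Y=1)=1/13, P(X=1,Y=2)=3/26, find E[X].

First find marginal of X:
P(X=0) = 1/2
P(X=1) = 1/2
E[X] = 0 × 1/2 + 1 × 1/2 = 1/2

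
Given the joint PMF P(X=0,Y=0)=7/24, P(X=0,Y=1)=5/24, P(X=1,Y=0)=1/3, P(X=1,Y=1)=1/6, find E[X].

First find marginal of X:
P(X=0) = 1/2
P(X=1) = 1/2
E[X] = 0 × 1/2 + 1 × 1/2 = 1/2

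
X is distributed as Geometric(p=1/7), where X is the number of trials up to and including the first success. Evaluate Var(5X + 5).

For X ~ Geometric(p=1/7), where X is the number of trials up to and including the first success:
Var(X) = 42
Var(5X + 5) = (5)² × Var(X) = 25 × 42 = 1050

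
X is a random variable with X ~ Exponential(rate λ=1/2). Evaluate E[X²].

Using the identity E[X²] = Var(X) + (E[X])²:
E[X] = 2
Var(X) = 4
E[X²] = 4 + (2)²
= 8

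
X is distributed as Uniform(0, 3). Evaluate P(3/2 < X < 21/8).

P(3/2 < X < 21/8) = ∫_{3/2}^{21/8} f(x) dx
where f(x) = \frac{1}{3}
= \frac{3}{8}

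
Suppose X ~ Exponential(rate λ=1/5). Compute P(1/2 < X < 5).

P(1/2 < X < 5) = ∫_{1/2}^{5} f(x) dx
where f(x) = \frac{e^{- \frac{x}{5}}}{5}
= - \frac{1}{e} + e^{- \frac{1}{10}}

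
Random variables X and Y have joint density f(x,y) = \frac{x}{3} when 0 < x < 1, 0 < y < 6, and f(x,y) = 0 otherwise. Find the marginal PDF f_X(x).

f_X(x) = ∫_0^6 f(x,y) dy
= ∫_0^6 \frac{x}{3} dy
= 2 x for 0 < x < 1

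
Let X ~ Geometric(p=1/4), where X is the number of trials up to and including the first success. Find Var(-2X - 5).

For X ~ Geometric(p=1/4), where X is the number of trials up to and including the first success:
Var(X) = 12
Var(-2X - 5) = (-2)² × Var(X) = 4 × 12 = 48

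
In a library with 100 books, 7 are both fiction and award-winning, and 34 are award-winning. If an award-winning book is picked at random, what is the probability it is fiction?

P(A ∩ B) = 7/100
P(B) = 34/100 = 17/50
P(A|B) = P(A ∩ B) / P(B) = (7/100) / (17/50) = 7/34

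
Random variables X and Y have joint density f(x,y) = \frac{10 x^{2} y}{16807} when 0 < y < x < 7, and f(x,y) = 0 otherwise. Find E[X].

f_X(x) = ∫_0^x \frac{10 x^{2} y}{16807} dy = \frac{5 x^{4}}{16807}
E[X] = ∫_0^7 x × (\frac{5 x^{4}}{16807}) dx = \frac{35}{6}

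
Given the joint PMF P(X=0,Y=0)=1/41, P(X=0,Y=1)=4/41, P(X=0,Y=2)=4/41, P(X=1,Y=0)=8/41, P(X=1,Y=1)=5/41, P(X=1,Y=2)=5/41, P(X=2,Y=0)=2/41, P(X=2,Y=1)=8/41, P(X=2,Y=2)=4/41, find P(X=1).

P(X=1) = P(X=1,Y=0) + P(X=1,Y=1) + P(X=1,Y=2)
= 8/41 + 5/41 + 5/41
= 18/41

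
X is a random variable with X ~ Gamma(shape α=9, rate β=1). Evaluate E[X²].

Using the identity E[X²] = Var(X) + (E[X])²:
E[X] = 9
Var(X) = 9
E[X²] = 9 + (9)²
= 90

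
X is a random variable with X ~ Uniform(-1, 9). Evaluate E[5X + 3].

For X ~ Uniform(-1, 9):
E[X] = 4
E[5X + 3] = 5 × E[X] + 3 = 23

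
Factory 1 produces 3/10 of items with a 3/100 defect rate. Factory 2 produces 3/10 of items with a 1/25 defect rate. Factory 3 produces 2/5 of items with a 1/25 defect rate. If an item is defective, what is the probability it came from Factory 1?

Using Bayes' theorem:
P(F1) = 3/10, P(D|F1) = 3/100
P(F2) = 3/10, P(D|F2) = 1/25
P(F3) = 2/5, P(D|F3) = 1/25
P(D) = P(D|F1)P(F1) + P(D|F2)P(F2) + P(D|F3)P(F3)
     = \frac{37}{1000}
P(F1|D) = P(D|F1)P(F1) / P(D)
= \frac{9}{37}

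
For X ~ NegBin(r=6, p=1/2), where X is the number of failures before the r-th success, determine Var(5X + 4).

For X ~ NegBin(r=6, p=1/2), where X is the number of failures before the r-th success:
Var(X) = 12
Var(5X + 4) = (5)² × Var(X) = 25 × 12 = 300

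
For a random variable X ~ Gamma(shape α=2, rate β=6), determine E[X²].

Using the identity E[X²] = Var(X) + (E[X])²:
E[X] = \frac{1}{3}
Var(X) = \frac{1}{18}
E[X²] = \frac{1}{18} + (\frac{1}{3})²
= \frac{1}{6}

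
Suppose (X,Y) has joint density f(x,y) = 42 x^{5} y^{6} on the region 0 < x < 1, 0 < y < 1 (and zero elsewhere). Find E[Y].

E[Y] = ∫_0^1 ∫_0^1 y × f(x,y) dx dy
= \frac{7}{8}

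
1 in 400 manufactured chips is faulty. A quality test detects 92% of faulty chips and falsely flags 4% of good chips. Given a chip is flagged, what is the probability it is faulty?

Let D = the rare event, + = positive/flagged.
P(D) = 1/400
P(+|D) = 92/100 = 23/25
P(+|D') = 4/100 = 1/25
P(+) = P(+|D)P(D) + P(+|D')P(D')
     = \frac{23}{25} × \frac{1}{400} + \frac{1}{25} × \frac{399}{400}
     = \frac{211}{5000}
P(D|+) = P(+|D)P(D)/P(+) = \frac{23}{422}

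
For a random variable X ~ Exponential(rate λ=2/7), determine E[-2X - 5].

For X ~ Exponential(rate λ=2/7):
E[X] = \frac{7}{2}
E[-2X - 5] = -2 × E[X] - 5 = -12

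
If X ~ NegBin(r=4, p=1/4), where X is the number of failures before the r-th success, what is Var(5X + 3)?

For X ~ NegBin(r=4, p=1/4), where X is the number of failures before the r-th success:
Var(X) = 48
Var(5X + 3) = (5)² × Var(X) = 25 × 48 = 1200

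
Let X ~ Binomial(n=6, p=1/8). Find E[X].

For X ~ Binomial(n=6, p=1/8), the expected value is:
E[X] = \frac{3}{4}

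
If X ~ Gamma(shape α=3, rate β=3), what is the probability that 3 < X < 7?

P(3 < X < 7) = ∫_{3}^{7} f(x) dx
where f(x) = \frac{27 x^{2} e^{- 3 x}}{2}
= \frac{-485 + 101 e^{12}}{2 e^{21}}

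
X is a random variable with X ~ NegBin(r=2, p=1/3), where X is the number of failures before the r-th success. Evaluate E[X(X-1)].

E[X(X-1)] = E[X² - X] = E[X²] - E[X]
E[X] = 4
E[X²] = Var(X) + (E[X])² = 12 + (4)² = 28
E[X(X-1)] = 28 - 4 = 24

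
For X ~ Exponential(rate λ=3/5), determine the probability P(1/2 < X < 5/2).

P(1/2 < X < 5/2) = ∫_{1/2}^{5/2} f(x) dx
where f(x) = \frac{3 e^{- \frac{3 x}{5}}}{5}
= - \frac{1}{e^{\frac{3}{2}}} + e^{- \frac{3}{10}}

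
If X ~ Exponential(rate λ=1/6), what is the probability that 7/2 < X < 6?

P(7/2 < X < 6) = ∫_{7/2}^{6} f(x) dx
where f(x) = \frac{e^{- \frac{x}{6}}}{6}
= - \frac{1}{e} + e^{- \frac{7}{12}}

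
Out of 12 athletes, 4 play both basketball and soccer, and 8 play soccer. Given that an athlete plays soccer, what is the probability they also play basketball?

P(A ∩ B) = 4/12 = 1/3
P(B) = 8/12 = 2/3
P(A|B) = P(A ∩ B) / P(B) = (1/3) / (2/3) = 1/2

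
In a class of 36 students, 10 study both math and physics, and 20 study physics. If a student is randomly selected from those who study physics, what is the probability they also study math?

P(A ∩ B) = 10/36 = 5/18
P(B) = 20/36 = 5/9
P(A|B) = P(A ∩ B) / P(B) = (5/18) / (5/9) = 1/2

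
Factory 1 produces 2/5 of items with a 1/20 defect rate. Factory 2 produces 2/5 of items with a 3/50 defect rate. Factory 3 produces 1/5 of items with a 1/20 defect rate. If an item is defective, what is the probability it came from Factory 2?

Using Bayes' theorem:
P(F1) = 2/5, P(D|F1) = 1/20
P(F2) = 2/5, P(D|F2) = 3/50
P(F3) = 1/5, P(D|F3) = 1/20
P(D) = P(D|F1)P(F1) + P(D|F2)P(F2) + P(D|F3)P(F3)
     = \frac{27}{500}
P(F2|D) = P(D|F2)P(F2) / P(D)
= \frac{4}{9}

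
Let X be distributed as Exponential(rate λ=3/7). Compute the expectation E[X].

For X ~ Exponential(rate λ=3/7), the expected value is:
E[X] = \frac{7}{3}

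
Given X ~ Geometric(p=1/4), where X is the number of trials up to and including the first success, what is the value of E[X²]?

Using the identity E[X²] = Var(X) + (E[X])²:
E[X] = 4
Var(X) = 12
E[X²] = 12 + (4)²
= 28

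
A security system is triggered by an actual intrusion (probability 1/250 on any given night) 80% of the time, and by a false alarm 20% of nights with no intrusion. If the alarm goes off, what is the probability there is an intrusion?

Let D = the rare event, + = positive/flagged.
P(D) = 1/250
P(+|D) = 80/100 = 4/5
P(+|D') = 20/100 = 1/5
P(+) = P(+|D)P(D) + P(+|D')P(D')
     = \frac{4}{5} × \frac{1}{250} + \frac{1}{5} × \frac{249}{250}
     = \frac{253}{1250}
P(D|+) = P(+|D)P(D)/P(+) = \frac{4}{253}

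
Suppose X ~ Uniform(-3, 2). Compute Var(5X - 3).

For X ~ Uniform(-3, 2):
Var(X) = \frac{25}{12}
Var(5X - 3) = (5)² × Var(X) = 25 × \frac{25}{12} = \frac{625}{12}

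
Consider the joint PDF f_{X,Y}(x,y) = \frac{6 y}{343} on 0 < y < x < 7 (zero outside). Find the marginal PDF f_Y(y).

f_Y(y) = ∫_y^7 \frac{6 y}{343} dx = \frac{6 y \left(7 - y\right)}{343}
for 0 < y < 7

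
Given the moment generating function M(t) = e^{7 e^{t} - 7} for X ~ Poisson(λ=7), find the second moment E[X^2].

To find E[X^2], compute M^(2)(0):
M^(1)(t) = 7 e^{t} e^{7 e^{t} - 7}
M^(2)(t) = 49 e^{2 t} e^{7 e^{t} - 7} + 7 e^{t} e^{7 e^{t} - 7}
M^(2)(0) = 56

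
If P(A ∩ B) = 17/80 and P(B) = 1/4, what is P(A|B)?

P(A|B) = P(A ∩ B) / P(B)
= (17/80) / (1/4)
= 17/20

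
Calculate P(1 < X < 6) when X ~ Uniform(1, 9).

P(1 < X < 6) = ∫_{1}^{6} f(x) dx
where f(x) = \frac{1}{8}
= \frac{5}{8}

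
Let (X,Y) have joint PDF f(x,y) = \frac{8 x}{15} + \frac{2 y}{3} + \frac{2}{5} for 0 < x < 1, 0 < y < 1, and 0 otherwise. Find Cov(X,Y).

E[XY] = ∫∫ xy × f(x,y) dx dy = \frac{3}{10}
E[X] = \frac{49}{90}
E[Y] = \frac{5}{9}
Cov(X,Y) = E[XY] - E[X]E[Y] = - \frac{1}{405}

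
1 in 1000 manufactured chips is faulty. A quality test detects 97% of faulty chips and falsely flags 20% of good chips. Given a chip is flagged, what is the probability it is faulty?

Let D = the rare event, + = positive/flagged.
P(D) = 1/1000
P(+|D) = 97/100
P(+|D') = 20/100 = 1/5
P(+) = P(+|D)P(D) + P(+|D')P(D')
     = \frac{97}{100} × \frac{1}{1000} + \frac{1}{5} × \frac{999}{1000}
     = \frac{20077}{100000}
P(D|+) = P(+|D)P(D)/P(+) = \frac{97}{20077}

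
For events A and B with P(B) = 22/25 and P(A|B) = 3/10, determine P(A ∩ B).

By definition, P(A|B) = P(A ∩ B) / P(B)
So P(A ∩ B) = P(A|B) × P(B)
= 3/10 × 22/25
= 33/125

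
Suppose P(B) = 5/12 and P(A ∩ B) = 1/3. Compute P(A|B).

P(A|B) = P(A ∩ B) / P(B)
= (1/3) / (5/12)
= 4/5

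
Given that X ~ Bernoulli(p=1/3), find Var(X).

For X ~ Bernoulli(p=1/3):
Var(X) = \frac{2}{9}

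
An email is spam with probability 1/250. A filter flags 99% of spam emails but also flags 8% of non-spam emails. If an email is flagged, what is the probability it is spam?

Let D = the rare event, + = positive/flagged.
P(D) = 1/250
P(+|D) = 99/100
P(+|D') = 8/100 = 2/25
P(+) = P(+|D)P(D) + P(+|D')P(D')
     = \frac{99}{100} × \frac{1}{250} + \frac{2}{25} × \frac{249}{250}
     = \frac{2091}{25000}
P(D|+) = P(+|D)P(D)/P(+) = \frac{33}{697}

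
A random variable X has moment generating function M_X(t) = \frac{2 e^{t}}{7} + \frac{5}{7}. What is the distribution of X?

The MGF M(t) = \frac{2 e^{t}}{7} + \frac{5}{7} is the standard form for the Bernoulli distribution.
Comparing with the known MGF formula identifies: Bernoulli(p=2/7)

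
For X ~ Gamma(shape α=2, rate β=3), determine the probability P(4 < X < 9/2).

P(4 < X < 9/2) = ∫_{4}^{9/2} f(x) dx
where f(x) = 9 x e^{- 3 x}
= - \frac{29}{2 e^{\frac{27}{2}}} + \frac{13}{e^{12}}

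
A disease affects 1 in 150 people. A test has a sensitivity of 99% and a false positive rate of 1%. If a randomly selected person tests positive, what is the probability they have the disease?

Let D = the rare event, + = positive/flagged.
P(D) = 1/150
P(+|D) = 99/100
P(+|D') = 1/100
P(+) = P(+|D)P(D) + P(+|D')P(D')
     = \frac{99}{100} × \frac{1}{150} + \frac{1}{100} × \frac{149}{150}
     = \frac{31}{1875}
P(D|+) = P(+|D)P(D)/P(+) = \frac{99}{248}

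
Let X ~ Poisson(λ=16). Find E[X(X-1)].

E[X(X-1)] = E[X² - X] = E[X²] - E[X]
E[X] = 16
E[X²] = Var(X) + (E[X])² = 16 + (16)² = 272
E[X(X-1)] = 272 - 16 = 256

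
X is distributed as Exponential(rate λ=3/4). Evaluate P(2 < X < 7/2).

P(2 < X < 7/2) = ∫_{2}^{7/2} f(x) dx
where f(x) = \frac{3 e^{- \frac{3 x}{4}}}{4}
= - \frac{1}{e^{\frac{21}{8}}} + e^{- \frac{3}{2}}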